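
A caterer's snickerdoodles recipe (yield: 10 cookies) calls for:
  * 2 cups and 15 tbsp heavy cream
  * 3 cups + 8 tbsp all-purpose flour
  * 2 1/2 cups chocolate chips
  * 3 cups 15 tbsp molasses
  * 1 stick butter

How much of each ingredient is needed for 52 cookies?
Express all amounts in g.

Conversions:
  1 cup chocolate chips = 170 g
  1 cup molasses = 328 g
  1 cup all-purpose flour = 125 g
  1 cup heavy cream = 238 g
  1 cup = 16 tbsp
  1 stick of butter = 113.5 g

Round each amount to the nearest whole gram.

Scaling factor: 52/10 = 26/5 = 5.2.
heavy cream: (2 cup + 15 tbsp = 2.9375 cup) × 26/5 × 238 g/cup ≈ 3635 g
all-purpose flour: (3 cup + 8 tbsp = 3.5 cup) × 26/5 × 125 g/cup = 2275 g
chocolate chips: 2.5 cup × 26/5 × 170 g/cup = 2210 g
molasses: (3 cup + 15 tbsp = 3.9375 cup) × 26/5 × 328 g/cup ≈ 6716 g
butter: 1 stick × 26/5 × 113.5 g/stick ≈ 590 g

heavy cream: 3635 g; all-purpose flour: 2275 g; chocolate chips: 2210 g; molasses: 6716 g; butter: 590 g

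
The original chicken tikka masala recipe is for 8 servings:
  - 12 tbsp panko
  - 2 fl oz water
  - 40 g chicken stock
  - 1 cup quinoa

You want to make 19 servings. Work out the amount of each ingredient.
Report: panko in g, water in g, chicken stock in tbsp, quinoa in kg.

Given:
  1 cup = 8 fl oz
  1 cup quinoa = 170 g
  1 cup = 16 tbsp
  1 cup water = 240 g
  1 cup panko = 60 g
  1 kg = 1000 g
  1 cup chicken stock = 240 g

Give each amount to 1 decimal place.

Scaling factor: 19/8 = 2.375.
panko: 12 tbsp × 19/8 ÷ 16 tbsp/cup × 60 g/cup ≈ 106.9 g
water: 2 fl oz × 19/8 ÷ 8 fl oz/cup × 240 g/cup = 142.5 g
chicken stock: 40 g × 19/8 ÷ 240 g/cup × 16 tbsp/cup ≈ 6.3 tbsp
quinoa: 1 cup × 19/8 × 170 g/cup ÷ 1000 g/kg ≈ 0.4 kg

panko: 106.9 g; water: 142.5 g; chicken stock: 6.3 tbsp; quinoa: 0.4 kg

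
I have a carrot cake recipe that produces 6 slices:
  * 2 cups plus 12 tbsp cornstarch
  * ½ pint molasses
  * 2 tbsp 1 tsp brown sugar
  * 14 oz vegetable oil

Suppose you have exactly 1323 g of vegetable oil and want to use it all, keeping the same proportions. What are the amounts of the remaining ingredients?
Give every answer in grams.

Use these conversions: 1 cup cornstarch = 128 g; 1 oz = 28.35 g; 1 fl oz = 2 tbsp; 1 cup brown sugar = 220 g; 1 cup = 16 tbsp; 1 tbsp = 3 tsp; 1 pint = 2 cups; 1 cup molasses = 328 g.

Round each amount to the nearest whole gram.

The original recipe has 396.9 g of vegetable oil, so the scaling factor is 1323 ÷ 396.9 = 10/3.
cornstarch: (2 cup + 12 tbsp = 2.75 cup) × 10/3 × 128 g/cup ≈ 1173 g
molasses: 0.5 pint × 10/3 × 2 cup/pint × 328 g/cup ≈ 1093 g
brown sugar: (2 tbsp + 1 tsp = 7/3 tbsp) × 10/3 ÷ 16 tbsp/cup × 220 g/cup ≈ 107 g

cornstarch: 1173 g; molasses: 1093 g; brown sugar: 107 g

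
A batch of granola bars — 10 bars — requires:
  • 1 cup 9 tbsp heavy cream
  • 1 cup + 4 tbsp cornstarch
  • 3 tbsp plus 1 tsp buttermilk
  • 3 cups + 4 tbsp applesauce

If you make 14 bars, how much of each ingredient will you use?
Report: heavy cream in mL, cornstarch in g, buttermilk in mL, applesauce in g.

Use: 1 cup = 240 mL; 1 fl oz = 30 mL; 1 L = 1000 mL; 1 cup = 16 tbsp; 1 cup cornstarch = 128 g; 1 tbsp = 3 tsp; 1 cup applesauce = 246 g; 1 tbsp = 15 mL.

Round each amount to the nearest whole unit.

heavy cream: 525 mL; cornstarch: 224 g; buttermilk: 70 mL; applesauce: 1119 g

Scaling factor: 14/10 = 7/5 = 1.4.
heavy cream: (1 cup + 9 tbsp = 1.5625 cup) × 7/5 × 240 mL/cup = 525 mL
cornstarch: (1 cup + 4 tbsp = 1.25 cup) × 7/5 × 128 g/cup = 224 g
buttermilk: (3 tbsp + 1 tsp = 10/3 tbsp) × 7/5 × 15 mL/tbsp = 70 mL
applesauce: (3 cup + 4 tbsp = 3.25 cup) × 7/5 × 246 g/cup ≈ 1119 g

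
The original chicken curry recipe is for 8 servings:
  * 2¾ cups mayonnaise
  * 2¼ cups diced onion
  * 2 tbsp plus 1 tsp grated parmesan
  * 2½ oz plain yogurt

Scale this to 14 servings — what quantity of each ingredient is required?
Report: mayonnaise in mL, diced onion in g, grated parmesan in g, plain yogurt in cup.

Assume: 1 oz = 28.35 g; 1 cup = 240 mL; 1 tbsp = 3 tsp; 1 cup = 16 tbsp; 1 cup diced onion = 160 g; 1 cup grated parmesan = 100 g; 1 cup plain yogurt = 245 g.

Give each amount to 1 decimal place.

Scaling factor: 14/8 = 7/4 = 1.75.
mayonnaise: 2.75 cup × 7/4 × 240 mL/cup = 1155.0 mL
diced onion: 2.25 cup × 7/4 × 160 g/cup = 630.0 g
grated parmesan: (2 tbsp + 1 tsp = 7/3 tbsp) × 7/4 ÷ 16 tbsp/cup × 100 g/cup ≈ 25.5 g
plain yogurt: 2.5 oz × 7/4 × 28.35 g/oz ÷ 245 g/cup ≈ 0.5 cup

mayonnaise: 1155.0 mL; diced onion: 630.0 g; grated parmesan: 25.5 g; plain yogurt: 0.5 cup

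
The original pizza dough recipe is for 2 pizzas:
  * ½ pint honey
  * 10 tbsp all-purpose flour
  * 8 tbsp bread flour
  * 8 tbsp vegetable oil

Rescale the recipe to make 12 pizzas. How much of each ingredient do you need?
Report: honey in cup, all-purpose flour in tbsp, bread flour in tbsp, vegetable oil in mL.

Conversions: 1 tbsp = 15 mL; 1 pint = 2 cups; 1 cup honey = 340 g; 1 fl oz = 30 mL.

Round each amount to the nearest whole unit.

honey: 6 cup; all-purpose flour: 60 tbsp; bread flour: 48 tbsp; vegetable oil: 720 mL

Scaling factor: 12/2 = 6.
honey: 0.5 pint × 6 × 2 cup/pint = 6 cup
all-purpose flour: 10 tbsp × 6 = 60 tbsp
bread flour: 8 tbsp × 6 = 48 tbsp
vegetable oil: 8 tbsp × 6 × 15 mL/tbsp = 720 mL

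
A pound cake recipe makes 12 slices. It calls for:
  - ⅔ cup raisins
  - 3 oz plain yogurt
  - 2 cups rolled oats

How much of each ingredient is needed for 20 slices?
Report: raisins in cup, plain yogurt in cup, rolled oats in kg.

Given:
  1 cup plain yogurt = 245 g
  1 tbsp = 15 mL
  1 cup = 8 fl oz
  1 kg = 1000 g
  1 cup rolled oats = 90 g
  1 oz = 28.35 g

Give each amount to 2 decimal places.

raisins: 1.11 cup; plain yogurt: 0.58 cup; rolled oats: 0.30 kg

Scaling factor: 20/12 = 5/3.
raisins: 2/3 cup × 5/3 ≈ 1.11 cup
plain yogurt: 3 oz × 5/3 × 28.35 g/oz ÷ 245 g/cup ≈ 0.58 cup
rolled oats: 2 cup × 5/3 × 90 g/cup ÷ 1000 g/kg = 0.30 kg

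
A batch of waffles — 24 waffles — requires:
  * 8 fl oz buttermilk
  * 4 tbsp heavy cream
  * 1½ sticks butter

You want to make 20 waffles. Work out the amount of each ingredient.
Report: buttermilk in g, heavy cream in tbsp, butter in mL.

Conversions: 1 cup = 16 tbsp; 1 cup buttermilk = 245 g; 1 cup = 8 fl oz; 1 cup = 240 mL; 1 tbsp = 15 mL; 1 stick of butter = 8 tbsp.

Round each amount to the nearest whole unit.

buttermilk: 204 g; heavy cream: 3 tbsp; butter: 150 mL

Scaling factor: 20/24 = 5/6.
buttermilk: 8 fl oz × 5/6 ÷ 8 fl oz/cup × 245 g/cup ≈ 204 g
heavy cream: 4 tbsp × 5/6 ≈ 3 tbsp
butter: 1.5 stick × 5/6 × 8 tbsp/stick × 15 mL/tbsp = 150 mL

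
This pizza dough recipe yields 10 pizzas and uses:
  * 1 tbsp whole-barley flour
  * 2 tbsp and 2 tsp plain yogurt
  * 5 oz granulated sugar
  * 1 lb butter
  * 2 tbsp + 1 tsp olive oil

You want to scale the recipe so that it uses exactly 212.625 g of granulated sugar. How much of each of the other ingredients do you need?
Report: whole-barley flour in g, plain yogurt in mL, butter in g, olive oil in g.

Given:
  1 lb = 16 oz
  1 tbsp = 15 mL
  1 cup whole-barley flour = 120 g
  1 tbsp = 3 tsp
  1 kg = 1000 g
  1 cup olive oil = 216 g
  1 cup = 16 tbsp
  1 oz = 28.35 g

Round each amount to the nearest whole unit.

whole-barley flour: 11 g; plain yogurt: 60 mL; butter: 680 g; olive oil: 47 g

The original recipe has 141.75 g of granulated sugar, so the scaling factor is 212.625 ÷ 141.75 = 3/2 = 1.5.
whole-barley flour: 1 tbsp × 3/2 ÷ 16 tbsp/cup × 120 g/cup ≈ 11 g
plain yogurt: (2 tbsp + 2 tsp = 8/3 tbsp) × 3/2 × 15 mL/tbsp = 60 mL
butter: 1 lb × 3/2 × 16 oz/lb × 28.35 g/oz ≈ 680 g
olive oil: (2 tbsp + 1 tsp = 7/3 tbsp) × 3/2 ÷ 16 tbsp/cup × 216 g/cup ≈ 47 g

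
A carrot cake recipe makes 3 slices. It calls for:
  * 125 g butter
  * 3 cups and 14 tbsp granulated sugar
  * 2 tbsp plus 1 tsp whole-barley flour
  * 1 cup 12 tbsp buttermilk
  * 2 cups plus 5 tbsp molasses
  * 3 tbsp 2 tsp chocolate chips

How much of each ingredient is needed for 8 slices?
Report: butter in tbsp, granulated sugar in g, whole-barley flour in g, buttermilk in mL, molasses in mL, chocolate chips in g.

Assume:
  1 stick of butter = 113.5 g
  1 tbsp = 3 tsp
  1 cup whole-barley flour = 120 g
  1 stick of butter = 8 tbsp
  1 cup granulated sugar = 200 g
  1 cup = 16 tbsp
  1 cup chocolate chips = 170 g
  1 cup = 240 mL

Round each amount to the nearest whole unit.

butter: 23 tbsp; granulated sugar: 2067 g; whole-barley flour: 47 g; buttermilk: 1120 mL; molasses: 1480 mL; chocolate chips: 104 g

Scaling factor: 8/3.
butter: 125 g × 8/3 ÷ 113.5 g/stick × 8 tbsp/stick ≈ 23 tbsp
granulated sugar: (3 cup + 14 tbsp = 3.875 cup) × 8/3 × 200 g/cup ≈ 2067 g
whole-barley flour: (2 tbsp + 1 tsp = 7/3 tbsp) × 8/3 ÷ 16 tbsp/cup × 120 g/cup ≈ 47 g
buttermilk: (1 cup + 12 tbsp = 1.75 cup) × 8/3 × 240 mL/cup = 1120 mL
molasses: (2 cup + 5 tbsp = 2.3125 cup) × 8/3 × 240 mL/cup = 1480 mL
chocolate chips: (3 tbsp + 2 tsp = 11/3 tbsp) × 8/3 ÷ 16 tbsp/cup × 170 g/cup ≈ 104 g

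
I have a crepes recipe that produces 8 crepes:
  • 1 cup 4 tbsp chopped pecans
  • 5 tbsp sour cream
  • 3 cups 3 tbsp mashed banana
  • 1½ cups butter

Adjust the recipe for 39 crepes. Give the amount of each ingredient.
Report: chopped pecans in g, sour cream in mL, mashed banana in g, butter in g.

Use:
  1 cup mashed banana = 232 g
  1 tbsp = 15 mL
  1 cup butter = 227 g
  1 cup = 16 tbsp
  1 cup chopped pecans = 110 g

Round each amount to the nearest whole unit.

chopped pecans: 670 g; sour cream: 366 mL; mashed banana: 3605 g; butter: 1660 g

Scaling factor: 39/8 = 4.875.
chopped pecans: (1 cup + 4 tbsp = 1.25 cup) × 39/8 × 110 g/cup ≈ 670 g
sour cream: 5 tbsp × 39/8 × 15 mL/tbsp ≈ 366 mL
mashed banana: (3 cup + 3 tbsp = 3.1875 cup) × 39/8 × 232 g/cup ≈ 3605 g
butter: 1.5 cup × 39/8 × 227 g/cup ≈ 1660 g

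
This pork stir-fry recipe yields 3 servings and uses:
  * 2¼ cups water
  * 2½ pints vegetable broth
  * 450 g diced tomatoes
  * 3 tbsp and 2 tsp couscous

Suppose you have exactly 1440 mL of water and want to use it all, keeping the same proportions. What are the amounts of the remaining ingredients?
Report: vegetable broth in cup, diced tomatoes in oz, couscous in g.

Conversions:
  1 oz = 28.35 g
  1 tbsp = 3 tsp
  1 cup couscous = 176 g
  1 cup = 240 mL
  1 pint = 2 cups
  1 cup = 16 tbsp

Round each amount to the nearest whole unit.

The original recipe has 540 mL of water, so the scaling factor is 1440 ÷ 540 = 8/3.
vegetable broth: 2.5 pint × 8/3 × 2 cup/pint ≈ 13 cup
diced tomatoes: 450 g × 8/3 ÷ 28.35 g/oz ≈ 42 oz
couscous: (3 tbsp + 2 tsp = 11/3 tbsp) × 8/3 ÷ 16 tbsp/cup × 176 g/cup ≈ 108 g

vegetable broth: 13 cup; diced tomatoes: 42 oz; couscous: 108 g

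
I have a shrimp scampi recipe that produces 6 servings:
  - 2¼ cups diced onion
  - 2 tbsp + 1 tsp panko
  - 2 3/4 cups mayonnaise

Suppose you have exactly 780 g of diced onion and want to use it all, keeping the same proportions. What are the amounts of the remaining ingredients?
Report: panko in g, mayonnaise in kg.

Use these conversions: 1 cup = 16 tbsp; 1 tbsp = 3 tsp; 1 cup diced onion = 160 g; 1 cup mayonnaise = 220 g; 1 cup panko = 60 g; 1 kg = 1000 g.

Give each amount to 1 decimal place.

panko: 19.0 g; mayonnaise: 1.3 kg

The original recipe has 360 g of diced onion, so the scaling factor is 780 ÷ 360 = 13/6.
panko: (2 tbsp + 1 tsp = 7/3 tbsp) × 13/6 ÷ 16 tbsp/cup × 60 g/cup ≈ 19.0 g
mayonnaise: 2.75 cup × 13/6 × 220 g/cup ÷ 1000 g/kg ≈ 1.3 kg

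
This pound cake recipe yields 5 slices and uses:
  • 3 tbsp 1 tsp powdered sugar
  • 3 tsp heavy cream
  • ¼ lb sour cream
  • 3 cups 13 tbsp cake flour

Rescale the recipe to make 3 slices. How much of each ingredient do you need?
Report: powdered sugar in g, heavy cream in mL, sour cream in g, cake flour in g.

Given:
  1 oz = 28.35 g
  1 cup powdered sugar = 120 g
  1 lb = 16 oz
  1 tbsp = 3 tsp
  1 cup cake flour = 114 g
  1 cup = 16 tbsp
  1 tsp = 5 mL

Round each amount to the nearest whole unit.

powdered sugar: 15 g; heavy cream: 9 mL; sour cream: 68 g; cake flour: 261 g

Scaling factor: 3/5 = 0.6.
powdered sugar: (3 tbsp + 1 tsp = 10/3 tbsp) × 3/5 ÷ 16 tbsp/cup × 120 g/cup = 15 g
heavy cream: 3 tsp × 3/5 × 5 mL/tsp = 9 mL
sour cream: 0.25 lb × 3/5 × 16 oz/lb × 28.35 g/oz ≈ 68 g
cake flour: (3 cup + 13 tbsp = 3.8125 cup) × 3/5 × 114 g/cup ≈ 261 g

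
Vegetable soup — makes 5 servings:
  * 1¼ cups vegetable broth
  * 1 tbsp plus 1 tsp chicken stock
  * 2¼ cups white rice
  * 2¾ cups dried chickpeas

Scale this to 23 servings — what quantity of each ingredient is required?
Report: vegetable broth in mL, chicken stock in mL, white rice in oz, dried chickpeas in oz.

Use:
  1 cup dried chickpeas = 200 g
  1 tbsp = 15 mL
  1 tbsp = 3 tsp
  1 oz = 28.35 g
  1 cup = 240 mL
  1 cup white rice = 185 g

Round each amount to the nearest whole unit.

Scaling factor: 23/5 = 4.6.
vegetable broth: 1.25 cup × 23/5 × 240 mL/cup = 1380 mL
chicken stock: (1 tbsp + 1 tsp = 4/3 tbsp) × 23/5 × 15 mL/tbsp = 92 mL
white rice: 2.25 cup × 23/5 × 185 g/cup ÷ 28.35 g/oz ≈ 68 oz
dried chickpeas: 2.75 cup × 23/5 × 200 g/cup ÷ 28.35 g/oz ≈ 89 oz

vegetable broth: 1380 mL; chicken stock: 92 mL; white rice: 68 oz; dried chickpeas: 89 oz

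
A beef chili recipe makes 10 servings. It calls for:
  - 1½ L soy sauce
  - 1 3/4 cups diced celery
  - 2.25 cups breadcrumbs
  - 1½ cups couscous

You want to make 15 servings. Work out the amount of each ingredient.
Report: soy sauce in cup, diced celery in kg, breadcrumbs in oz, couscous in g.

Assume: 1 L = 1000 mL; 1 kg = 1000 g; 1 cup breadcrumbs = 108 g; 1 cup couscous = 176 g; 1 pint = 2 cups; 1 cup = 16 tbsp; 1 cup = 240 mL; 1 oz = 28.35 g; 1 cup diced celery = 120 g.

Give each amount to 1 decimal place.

Scaling factor: 15/10 = 3/2 = 1.5.
soy sauce: 1.5 L × 3/2 × 1000 mL/L ÷ 240 mL/cup ≈ 9.4 cup
diced celery: 1.75 cup × 3/2 × 120 g/cup ÷ 1000 g/kg ≈ 0.3 kg
breadcrumbs: 2.25 cup × 3/2 × 108 g/cup ÷ 28.35 g/oz ≈ 12.9 oz
couscous: 1.5 cup × 3/2 × 176 g/cup = 396.0 g

soy sauce: 9.4 cup; diced celery: 0.3 kg; breadcrumbs: 12.9 oz; couscous: 396.0 g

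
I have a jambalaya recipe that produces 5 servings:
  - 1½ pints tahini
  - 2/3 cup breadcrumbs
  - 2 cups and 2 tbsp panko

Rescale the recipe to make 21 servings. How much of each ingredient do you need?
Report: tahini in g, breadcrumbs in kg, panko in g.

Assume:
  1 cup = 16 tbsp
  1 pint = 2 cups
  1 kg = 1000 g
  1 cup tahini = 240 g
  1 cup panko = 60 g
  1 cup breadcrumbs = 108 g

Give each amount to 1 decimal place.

Scaling factor: 21/5 = 4.2.
tahini: 1.5 pint × 21/5 × 2 cup/pint × 240 g/cup = 3024.0 g
breadcrumbs: 2/3 cup × 21/5 × 108 g/cup ÷ 1000 g/kg ≈ 0.3 kg
panko: (2 cup + 2 tbsp = 2.125 cup) × 21/5 × 60 g/cup = 535.5 g

tahini: 3024.0 g; breadcrumbs: 0.3 kg; panko: 535.5 g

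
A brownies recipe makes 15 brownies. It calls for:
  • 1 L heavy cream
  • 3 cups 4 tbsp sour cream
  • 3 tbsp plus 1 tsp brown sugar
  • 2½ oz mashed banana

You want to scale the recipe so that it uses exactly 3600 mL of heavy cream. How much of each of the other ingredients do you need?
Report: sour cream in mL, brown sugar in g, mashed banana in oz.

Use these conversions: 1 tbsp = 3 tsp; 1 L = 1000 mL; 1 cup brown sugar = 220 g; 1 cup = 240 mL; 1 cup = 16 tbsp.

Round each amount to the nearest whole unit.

sour cream: 2808 mL; brown sugar: 165 g; mashed banana: 9 oz

The original recipe has 1000 mL of heavy cream, so the scaling factor is 3600 ÷ 1000 = 18/5 = 3.6.
sour cream: (3 cup + 4 tbsp = 3.25 cup) × 18/5 × 240 mL/cup = 2808 mL
brown sugar: (3 tbsp + 1 tsp = 10/3 tbsp) × 18/5 ÷ 16 tbsp/cup × 220 g/cup = 165 g
mashed banana: 2.5 oz × 18/5 = 9 oz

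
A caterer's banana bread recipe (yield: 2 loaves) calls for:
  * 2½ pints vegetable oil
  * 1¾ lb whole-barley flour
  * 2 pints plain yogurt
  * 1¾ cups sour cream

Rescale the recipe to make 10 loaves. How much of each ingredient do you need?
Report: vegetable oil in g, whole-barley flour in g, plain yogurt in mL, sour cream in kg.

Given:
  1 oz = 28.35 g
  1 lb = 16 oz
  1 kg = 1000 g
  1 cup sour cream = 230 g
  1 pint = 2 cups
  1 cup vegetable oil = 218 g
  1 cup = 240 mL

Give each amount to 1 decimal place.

Scaling factor: 10/2 = 5.
vegetable oil: 2.5 pint × 5 × 2 cup/pint × 218 g/cup = 5450.0 g
whole-barley flour: 1.75 lb × 5 × 16 oz/lb × 28.35 g/oz = 3969.0 g
plain yogurt: 2 pint × 5 × 2 cup/pint × 240 mL/cup = 4800.0 mL
sour cream: 1.75 cup × 5 × 230 g/cup ÷ 1000 g/kg ≈ 2.0 kg

vegetable oil: 5450.0 g; whole-barley flour: 3969.0 g; plain yogurt: 4800.0 mL; sour cream: 2.0 kg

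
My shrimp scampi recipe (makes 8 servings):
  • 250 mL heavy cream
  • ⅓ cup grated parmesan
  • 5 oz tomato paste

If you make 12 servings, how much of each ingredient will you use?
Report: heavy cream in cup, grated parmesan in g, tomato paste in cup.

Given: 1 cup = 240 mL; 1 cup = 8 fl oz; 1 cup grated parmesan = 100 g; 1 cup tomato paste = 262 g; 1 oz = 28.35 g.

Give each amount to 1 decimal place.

heavy cream: 1.6 cup; grated parmesan: 50.0 g; tomato paste: 0.8 cup

Scaling factor: 12/8 = 3/2 = 1.5.
heavy cream: 250 mL × 3/2 ÷ 240 mL/cup ≈ 1.6 cup
grated parmesan: 1/3 cup × 3/2 × 100 g/cup = 50.0 g
tomato paste: 5 oz × 3/2 × 28.35 g/oz ÷ 262 g/cup ≈ 0.8 cup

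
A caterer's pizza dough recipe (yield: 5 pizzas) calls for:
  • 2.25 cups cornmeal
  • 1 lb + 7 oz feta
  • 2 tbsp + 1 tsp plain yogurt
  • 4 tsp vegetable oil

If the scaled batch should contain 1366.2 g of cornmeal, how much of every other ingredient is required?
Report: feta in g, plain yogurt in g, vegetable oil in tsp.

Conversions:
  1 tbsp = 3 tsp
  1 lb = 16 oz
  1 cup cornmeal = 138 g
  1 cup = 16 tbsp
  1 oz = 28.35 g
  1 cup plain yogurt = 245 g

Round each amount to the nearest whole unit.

feta: 2869 g; plain yogurt: 157 g; vegetable oil: 18 tsp

The original recipe has 310.5 g of cornmeal, so the scaling factor is 1366.2 ÷ 310.5 = 22/5 = 4.4.
feta: (1 lb + 7 oz = 1.4375 lb) × 22/5 × 16 oz/lb × 28.35 g/oz ≈ 2869 g
plain yogurt: (2 tbsp + 1 tsp = 7/3 tbsp) × 22/5 ÷ 16 tbsp/cup × 245 g/cup ≈ 157 g
vegetable oil: 4 tsp × 22/5 ≈ 18 tsp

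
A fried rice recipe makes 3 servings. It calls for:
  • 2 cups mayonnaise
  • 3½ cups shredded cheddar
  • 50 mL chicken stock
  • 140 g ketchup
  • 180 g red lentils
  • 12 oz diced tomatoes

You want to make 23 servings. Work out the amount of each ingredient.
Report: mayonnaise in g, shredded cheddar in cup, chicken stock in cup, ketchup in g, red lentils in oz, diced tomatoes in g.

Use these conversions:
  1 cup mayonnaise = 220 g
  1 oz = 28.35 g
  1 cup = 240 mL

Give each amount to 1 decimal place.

mayonnaise: 3373.3 g; shredded cheddar: 26.8 cup; chicken stock: 1.6 cup; ketchup: 1073.3 g; red lentils: 48.7 oz; diced tomatoes: 2608.2 g

Scaling factor: 23/3.
mayonnaise: 2 cup × 23/3 × 220 g/cup ≈ 3373.3 g
shredded cheddar: 3.5 cup × 23/3 ≈ 26.8 cup
chicken stock: 50 mL × 23/3 ÷ 240 mL/cup ≈ 1.6 cup
ketchup: 140 g × 23/3 ≈ 1073.3 g
red lentils: 180 g × 23/3 ÷ 28.35 g/oz ≈ 48.7 oz
diced tomatoes: 12 oz × 23/3 × 28.35 g/oz = 2608.2 g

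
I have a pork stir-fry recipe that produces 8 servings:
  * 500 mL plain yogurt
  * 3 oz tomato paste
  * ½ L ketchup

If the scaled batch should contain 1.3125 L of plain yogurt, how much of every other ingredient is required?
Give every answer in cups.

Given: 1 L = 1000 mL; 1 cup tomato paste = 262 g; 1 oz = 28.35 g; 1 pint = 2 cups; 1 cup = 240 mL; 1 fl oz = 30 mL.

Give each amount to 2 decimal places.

tomato paste: 0.85 cup; ketchup: 5.47 cup

The original recipe has 0.5 L of plain yogurt, so the scaling factor is 1.3125 ÷ 0.5 = 21/8 = 2.625.
tomato paste: 3 oz × 21/8 × 28.35 g/oz ÷ 262 g/cup ≈ 0.85 cup
ketchup: 0.5 L × 21/8 × 1000 mL/L ÷ 240 mL/cup ≈ 5.47 cup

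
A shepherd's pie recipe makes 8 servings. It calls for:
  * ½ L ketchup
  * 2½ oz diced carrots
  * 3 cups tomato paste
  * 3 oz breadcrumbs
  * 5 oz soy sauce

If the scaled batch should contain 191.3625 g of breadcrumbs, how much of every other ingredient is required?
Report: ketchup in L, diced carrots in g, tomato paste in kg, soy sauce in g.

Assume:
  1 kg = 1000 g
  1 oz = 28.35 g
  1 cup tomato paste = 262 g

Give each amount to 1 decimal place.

The original recipe has 85.05 g of breadcrumbs, so the scaling factor is 191.3625 ÷ 85.05 = 9/4 = 2.25.
ketchup: 0.5 L × 9/4 ≈ 1.1 L
diced carrots: 2.5 oz × 9/4 × 28.35 g/oz ≈ 159.5 g
tomato paste: 3 cup × 9/4 × 262 g/cup ÷ 1000 g/kg ≈ 1.8 kg
soy sauce: 5 oz × 9/4 × 28.35 g/oz ≈ 318.9 g

ketchup: 1.1 L; diced carrots: 159.5 g; tomato paste: 1.8 kg; soy sauce: 318.9 g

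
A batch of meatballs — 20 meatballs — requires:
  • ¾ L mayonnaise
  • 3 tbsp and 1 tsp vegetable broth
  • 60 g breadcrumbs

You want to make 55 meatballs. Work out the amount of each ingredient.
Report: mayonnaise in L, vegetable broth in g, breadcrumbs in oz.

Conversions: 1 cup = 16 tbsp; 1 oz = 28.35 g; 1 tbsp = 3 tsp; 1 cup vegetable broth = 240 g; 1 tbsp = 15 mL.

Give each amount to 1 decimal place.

Scaling factor: 55/20 = 11/4 = 2.75.
mayonnaise: 0.75 L × 11/4 ≈ 2.1 L
vegetable broth: (3 tbsp + 1 tsp = 10/3 tbsp) × 11/4 ÷ 16 tbsp/cup × 240 g/cup = 137.5 g
breadcrumbs: 60 g × 11/4 ÷ 28.35 g/oz ≈ 5.8 oz

mayonnaise: 2.1 L; vegetable broth: 137.5 g; breadcrumbs: 5.8 oz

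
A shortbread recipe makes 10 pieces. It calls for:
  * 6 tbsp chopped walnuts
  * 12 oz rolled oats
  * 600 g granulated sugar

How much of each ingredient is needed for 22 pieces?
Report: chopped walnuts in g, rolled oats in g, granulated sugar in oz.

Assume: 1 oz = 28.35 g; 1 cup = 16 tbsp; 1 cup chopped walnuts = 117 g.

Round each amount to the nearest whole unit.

chopped walnuts: 97 g; rolled oats: 748 g; granulated sugar: 47 oz

Scaling factor: 22/10 = 11/5 = 2.2.
chopped walnuts: 6 tbsp × 11/5 ÷ 16 tbsp/cup × 117 g/cup ≈ 97 g
rolled oats: 12 oz × 11/5 × 28.35 g/oz ≈ 748 g
granulated sugar: 600 g × 11/5 ÷ 28.35 g/oz ≈ 47 oz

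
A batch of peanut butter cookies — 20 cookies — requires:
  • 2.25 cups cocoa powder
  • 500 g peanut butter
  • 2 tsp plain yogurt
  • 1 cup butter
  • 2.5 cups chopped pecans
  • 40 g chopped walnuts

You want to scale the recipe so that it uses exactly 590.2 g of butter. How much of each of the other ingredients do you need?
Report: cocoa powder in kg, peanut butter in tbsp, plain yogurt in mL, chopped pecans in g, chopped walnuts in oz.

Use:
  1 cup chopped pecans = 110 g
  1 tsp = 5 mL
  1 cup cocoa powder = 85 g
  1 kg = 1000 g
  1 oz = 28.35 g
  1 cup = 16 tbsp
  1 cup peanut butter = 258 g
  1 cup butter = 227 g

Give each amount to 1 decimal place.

The original recipe has 227 g of butter, so the scaling factor is 590.2 ÷ 227 = 13/5 = 2.6.
cocoa powder: 2.25 cup × 13/5 × 85 g/cup ÷ 1000 g/kg ≈ 0.5 kg
peanut butter: 500 g × 13/5 ÷ 258 g/cup × 16 tbsp/cup ≈ 80.6 tbsp
plain yogurt: 2 tsp × 13/5 × 5 mL/tsp = 26.0 mL
chopped pecans: 2.5 cup × 13/5 × 110 g/cup = 715.0 g
chopped walnuts: 40 g × 13/5 ÷ 28.35 g/oz ≈ 3.7 oz

cocoa powder: 0.5 kg; peanut butter: 80.6 tbsp; plain yogurt: 26.0 mL; chopped pecans: 715.0 g; chopped walnuts: 3.7 oz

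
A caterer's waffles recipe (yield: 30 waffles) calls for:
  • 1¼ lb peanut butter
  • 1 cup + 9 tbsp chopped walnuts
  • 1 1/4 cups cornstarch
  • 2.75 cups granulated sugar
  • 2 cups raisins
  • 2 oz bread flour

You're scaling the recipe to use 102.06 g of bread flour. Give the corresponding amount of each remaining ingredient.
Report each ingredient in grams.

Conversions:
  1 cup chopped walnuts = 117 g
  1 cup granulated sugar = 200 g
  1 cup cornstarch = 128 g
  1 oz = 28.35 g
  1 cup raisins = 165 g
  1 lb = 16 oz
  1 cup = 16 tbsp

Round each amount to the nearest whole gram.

The original recipe has 56.7 g of bread flour, so the scaling factor is 102.06 ÷ 56.7 = 9/5 = 1.8.
peanut butter: 1.25 lb × 9/5 × 16 oz/lb × 28.35 g/oz ≈ 1021 g
chopped walnuts: (1 cup + 9 tbsp = 1.5625 cup) × 9/5 × 117 g/cup ≈ 329 g
cornstarch: 1.25 cup × 9/5 × 128 g/cup = 288 g
granulated sugar: 2.75 cup × 9/5 × 200 g/cup = 990 g
raisins: 2 cup × 9/5 × 165 g/cup = 594 g

peanut butter: 1021 g; chopped walnuts: 329 g; cornstarch: 288 g; granulated sugar: 990 g; raisins: 594 g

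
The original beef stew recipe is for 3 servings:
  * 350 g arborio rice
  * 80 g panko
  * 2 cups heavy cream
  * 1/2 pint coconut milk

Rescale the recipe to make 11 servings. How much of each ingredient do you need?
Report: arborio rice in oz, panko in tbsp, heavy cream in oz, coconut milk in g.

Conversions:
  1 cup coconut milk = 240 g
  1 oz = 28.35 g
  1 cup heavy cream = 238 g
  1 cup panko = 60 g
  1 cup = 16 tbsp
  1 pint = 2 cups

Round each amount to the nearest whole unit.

Scaling factor: 11/3.
arborio rice: 350 g × 11/3 ÷ 28.35 g/oz ≈ 45 oz
panko: 80 g × 11/3 ÷ 60 g/cup × 16 tbsp/cup ≈ 78 tbsp
heavy cream: 2 cup × 11/3 × 238 g/cup ÷ 28.35 g/oz ≈ 62 oz
coconut milk: 0.5 pint × 11/3 × 2 cup/pint × 240 g/cup = 880 g

arborio rice: 45 oz; panko: 78 tbsp; heavy cream: 62 oz; coconut milk: 880 g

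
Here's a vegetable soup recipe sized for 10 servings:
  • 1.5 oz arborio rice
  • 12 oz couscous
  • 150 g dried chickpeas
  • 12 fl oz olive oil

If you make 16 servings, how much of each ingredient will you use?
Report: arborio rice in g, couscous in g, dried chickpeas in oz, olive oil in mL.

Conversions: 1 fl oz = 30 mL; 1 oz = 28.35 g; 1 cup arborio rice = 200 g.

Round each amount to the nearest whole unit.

arborio rice: 68 g; couscous: 544 g; dried chickpeas: 8 oz; olive oil: 576 mL

Scaling factor: 16/10 = 8/5 = 1.6.
arborio rice: 1.5 oz × 8/5 × 28.35 g/oz ≈ 68 g
couscous: 12 oz × 8/5 × 28.35 g/oz ≈ 544 g
dried chickpeas: 150 g × 8/5 ÷ 28.35 g/oz ≈ 8 oz
olive oil: 12 fl oz × 8/5 × 30 mL/fl oz = 576 mL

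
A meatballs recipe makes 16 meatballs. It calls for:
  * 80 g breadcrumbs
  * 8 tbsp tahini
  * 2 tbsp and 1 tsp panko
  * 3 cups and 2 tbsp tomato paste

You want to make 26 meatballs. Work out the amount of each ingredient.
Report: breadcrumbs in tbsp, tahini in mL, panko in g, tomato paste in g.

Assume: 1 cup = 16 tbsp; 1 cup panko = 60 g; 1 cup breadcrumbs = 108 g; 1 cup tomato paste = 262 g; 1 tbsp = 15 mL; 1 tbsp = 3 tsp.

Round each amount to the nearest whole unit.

breadcrumbs: 19 tbsp; tahini: 195 mL; panko: 14 g; tomato paste: 1330 g

Scaling factor: 26/16 = 13/8 = 1.625.
breadcrumbs: 80 g × 13/8 ÷ 108 g/cup × 16 tbsp/cup ≈ 19 tbsp
tahini: 8 tbsp × 13/8 × 15 mL/tbsp = 195 mL
panko: (2 tbsp + 1 tsp = 7/3 tbsp) × 13/8 ÷ 16 tbsp/cup × 60 g/cup ≈ 14 g
tomato paste: (3 cup + 2 tbsp = 3.125 cup) × 13/8 × 262 g/cup ≈ 1330 g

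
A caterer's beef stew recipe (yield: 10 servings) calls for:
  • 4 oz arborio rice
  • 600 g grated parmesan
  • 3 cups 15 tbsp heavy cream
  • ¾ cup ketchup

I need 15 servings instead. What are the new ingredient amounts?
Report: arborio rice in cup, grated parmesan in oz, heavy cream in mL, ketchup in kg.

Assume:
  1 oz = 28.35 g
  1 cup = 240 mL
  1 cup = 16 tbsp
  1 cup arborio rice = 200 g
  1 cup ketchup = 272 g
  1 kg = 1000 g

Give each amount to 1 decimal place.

Scaling factor: 15/10 = 3/2 = 1.5.
arborio rice: 4 oz × 3/2 × 28.35 g/oz ÷ 200 g/cup ≈ 0.9 cup
grated parmesan: 600 g × 3/2 ÷ 28.35 g/oz ≈ 31.7 oz
heavy cream: (3 cup + 15 tbsp = 3.9375 cup) × 3/2 × 240 mL/cup = 1417.5 mL
ketchup: 0.75 cup × 3/2 × 272 g/cup ÷ 1000 g/kg ≈ 0.3 kg

arborio rice: 0.9 cup; grated parmesan: 31.7 oz; heavy cream: 1417.5 mL; ketchup: 0.3 kg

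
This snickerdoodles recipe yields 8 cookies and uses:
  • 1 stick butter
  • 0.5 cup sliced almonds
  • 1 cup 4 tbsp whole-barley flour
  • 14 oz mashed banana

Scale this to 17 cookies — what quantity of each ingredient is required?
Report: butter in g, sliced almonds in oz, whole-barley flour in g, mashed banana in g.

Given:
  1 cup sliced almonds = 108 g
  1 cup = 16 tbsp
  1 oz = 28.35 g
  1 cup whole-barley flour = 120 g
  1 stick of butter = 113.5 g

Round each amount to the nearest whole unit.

Scaling factor: 17/8 = 2.125.
butter: 1 stick × 17/8 × 113.5 g/stick ≈ 241 g
sliced almonds: 0.5 cup × 17/8 × 108 g/cup ÷ 28.35 g/oz ≈ 4 oz
whole-barley flour: (1 cup + 4 tbsp = 1.25 cup) × 17/8 × 120 g/cup ≈ 319 g
mashed banana: 14 oz × 17/8 × 28.35 g/oz ≈ 843 g

butter: 241 g; sliced almonds: 4 oz; whole-barley flour: 319 g; mashed banana: 843 g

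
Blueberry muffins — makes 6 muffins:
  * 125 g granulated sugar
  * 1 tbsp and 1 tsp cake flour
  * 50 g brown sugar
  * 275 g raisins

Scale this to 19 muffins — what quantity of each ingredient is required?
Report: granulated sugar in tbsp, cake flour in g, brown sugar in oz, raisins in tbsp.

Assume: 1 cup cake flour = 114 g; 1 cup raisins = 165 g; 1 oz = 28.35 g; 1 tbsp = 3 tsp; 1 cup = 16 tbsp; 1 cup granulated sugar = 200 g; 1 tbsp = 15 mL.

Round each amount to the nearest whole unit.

granulated sugar: 32 tbsp; cake flour: 30 g; brown sugar: 6 oz; raisins: 84 tbsp

Scaling factor: 19/6.
granulated sugar: 125 g × 19/6 ÷ 200 g/cup × 16 tbsp/cup ≈ 32 tbsp
cake flour: (1 tbsp + 1 tsp = 4/3 tbsp) × 19/6 ÷ 16 tbsp/cup × 114 g/cup ≈ 30 g
brown sugar: 50 g × 19/6 ÷ 28.35 g/oz ≈ 6 oz
raisins: 275 g × 19/6 ÷ 165 g/cup × 16 tbsp/cup ≈ 84 tbsp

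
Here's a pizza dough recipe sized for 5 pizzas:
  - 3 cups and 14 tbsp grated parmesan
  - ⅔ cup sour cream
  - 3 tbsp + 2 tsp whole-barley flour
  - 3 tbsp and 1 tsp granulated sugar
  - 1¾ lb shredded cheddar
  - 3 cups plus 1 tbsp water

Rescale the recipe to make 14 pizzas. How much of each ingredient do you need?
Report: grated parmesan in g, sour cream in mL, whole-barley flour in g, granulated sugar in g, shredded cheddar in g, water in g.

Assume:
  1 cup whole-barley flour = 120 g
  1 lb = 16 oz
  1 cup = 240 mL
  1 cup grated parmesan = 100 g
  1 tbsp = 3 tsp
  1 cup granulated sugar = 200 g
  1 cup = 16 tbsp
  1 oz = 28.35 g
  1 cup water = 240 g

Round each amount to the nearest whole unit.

grated parmesan: 1085 g; sour cream: 448 mL; whole-barley flour: 77 g; granulated sugar: 117 g; shredded cheddar: 2223 g; water: 2058 g

Scaling factor: 14/5 = 2.8.
grated parmesan: (3 cup + 14 tbsp = 3.875 cup) × 14/5 × 100 g/cup = 1085 g
sour cream: 2/3 cup × 14/5 × 240 mL/cup = 448 mL
whole-barley flour: (3 tbsp + 2 tsp = 11/3 tbsp) × 14/5 ÷ 16 tbsp/cup × 120 g/cup = 77 g
granulated sugar: (3 tbsp + 1 tsp = 10/3 tbsp) × 14/5 ÷ 16 tbsp/cup × 200 g/cup ≈ 117 g
shredded cheddar: 1.75 lb × 14/5 × 16 oz/lb × 28.35 g/oz ≈ 2223 g
water: (3 cup + 1 tbsp = 3.0625 cup) × 14/5 × 240 g/cup = 2058 g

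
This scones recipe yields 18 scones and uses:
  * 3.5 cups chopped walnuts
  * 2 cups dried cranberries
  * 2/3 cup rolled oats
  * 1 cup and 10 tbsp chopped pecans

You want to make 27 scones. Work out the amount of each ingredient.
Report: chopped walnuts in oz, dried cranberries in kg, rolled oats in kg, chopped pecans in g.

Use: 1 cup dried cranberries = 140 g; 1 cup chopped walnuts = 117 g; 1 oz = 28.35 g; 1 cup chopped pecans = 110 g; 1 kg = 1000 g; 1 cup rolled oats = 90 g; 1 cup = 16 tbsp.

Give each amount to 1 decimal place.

Scaling factor: 27/18 = 3/2 = 1.5.
chopped walnuts: 3.5 cup × 3/2 × 117 g/cup ÷ 28.35 g/oz ≈ 21.7 oz
dried cranberries: 2 cup × 3/2 × 140 g/cup ÷ 1000 g/kg ≈ 0.4 kg
rolled oats: 2/3 cup × 3/2 × 90 g/cup ÷ 1000 g/kg ≈ 0.1 kg
chopped pecans: (1 cup + 10 tbsp = 1.625 cup) × 3/2 × 110 g/cup ≈ 268.1 g

chopped walnuts: 21.7 oz; dried cranberries: 0.4 kg; rolled oats: 0.1 kg; chopped pecans: 268.1 g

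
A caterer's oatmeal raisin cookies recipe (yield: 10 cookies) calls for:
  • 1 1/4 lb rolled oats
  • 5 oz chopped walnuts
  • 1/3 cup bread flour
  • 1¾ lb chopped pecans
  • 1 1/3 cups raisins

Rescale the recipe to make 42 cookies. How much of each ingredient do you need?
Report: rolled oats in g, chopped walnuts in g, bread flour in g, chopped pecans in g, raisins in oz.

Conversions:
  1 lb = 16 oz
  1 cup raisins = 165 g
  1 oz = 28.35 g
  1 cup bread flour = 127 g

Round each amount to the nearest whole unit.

Scaling factor: 42/10 = 21/5 = 4.2.
rolled oats: 1.25 lb × 21/5 × 16 oz/lb × 28.35 g/oz ≈ 2381 g
chopped walnuts: 5 oz × 21/5 × 28.35 g/oz ≈ 595 g
bread flour: 1/3 cup × 21/5 × 127 g/cup ≈ 178 g
chopped pecans: 1.75 lb × 21/5 × 16 oz/lb × 28.35 g/oz ≈ 3334 g
raisins: 4/3 cup × 21/5 × 165 g/cup ÷ 28.35 g/oz ≈ 33 oz

rolled oats: 2381 g; chopped walnuts: 595 g; bread flour: 178 g; chopped pecans: 3334 g; raisins: 33 oz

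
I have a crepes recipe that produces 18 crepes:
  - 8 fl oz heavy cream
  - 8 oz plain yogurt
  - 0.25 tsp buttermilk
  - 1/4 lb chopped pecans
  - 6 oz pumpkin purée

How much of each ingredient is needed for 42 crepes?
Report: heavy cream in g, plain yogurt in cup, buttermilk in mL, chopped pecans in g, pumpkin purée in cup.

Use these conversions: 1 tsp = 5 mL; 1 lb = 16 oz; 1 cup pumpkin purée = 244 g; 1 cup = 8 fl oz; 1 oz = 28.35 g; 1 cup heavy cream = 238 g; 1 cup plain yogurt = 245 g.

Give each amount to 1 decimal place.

heavy cream: 555.3 g; plain yogurt: 2.2 cup; buttermilk: 2.9 mL; chopped pecans: 264.6 g; pumpkin purée: 1.6 cup

Scaling factor: 42/18 = 7/3.
heavy cream: 8 fl oz × 7/3 ÷ 8 fl oz/cup × 238 g/cup ≈ 555.3 g
plain yogurt: 8 oz × 7/3 × 28.35 g/oz ÷ 245 g/cup ≈ 2.2 cup
buttermilk: 0.25 tsp × 7/3 × 5 mL/tsp ≈ 2.9 mL
chopped pecans: 0.25 lb × 7/3 × 16 oz/lb × 28.35 g/oz = 264.6 g
pumpkin purée: 6 oz × 7/3 × 28.35 g/oz ÷ 244 g/cup ≈ 1.6 cup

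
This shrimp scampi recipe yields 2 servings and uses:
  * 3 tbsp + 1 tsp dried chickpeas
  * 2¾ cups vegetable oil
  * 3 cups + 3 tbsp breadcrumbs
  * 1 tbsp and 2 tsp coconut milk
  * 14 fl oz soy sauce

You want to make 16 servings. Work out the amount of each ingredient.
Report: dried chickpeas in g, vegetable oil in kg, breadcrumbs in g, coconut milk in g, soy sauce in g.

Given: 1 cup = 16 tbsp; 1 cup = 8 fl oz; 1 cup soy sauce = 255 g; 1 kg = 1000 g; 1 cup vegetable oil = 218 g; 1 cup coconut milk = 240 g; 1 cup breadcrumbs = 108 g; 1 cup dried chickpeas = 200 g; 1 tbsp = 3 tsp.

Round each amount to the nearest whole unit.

dried chickpeas: 333 g; vegetable oil: 5 kg; breadcrumbs: 2754 g; coconut milk: 200 g; soy sauce: 3570 g

Scaling factor: 16/2 = 8.
dried chickpeas: (3 tbsp + 1 tsp = 10/3 tbsp) × 8 ÷ 16 tbsp/cup × 200 g/cup ≈ 333 g
vegetable oil: 2.75 cup × 8 × 218 g/cup ÷ 1000 g/kg ≈ 5 kg
breadcrumbs: (3 cup + 3 tbsp = 3.1875 cup) × 8 × 108 g/cup = 2754 g
coconut milk: (1 tbsp + 2 tsp = 5/3 tbsp) × 8 ÷ 16 tbsp/cup × 240 g/cup = 200 g
soy sauce: 14 fl oz × 8 ÷ 8 fl oz/cup × 255 g/cup = 3570 g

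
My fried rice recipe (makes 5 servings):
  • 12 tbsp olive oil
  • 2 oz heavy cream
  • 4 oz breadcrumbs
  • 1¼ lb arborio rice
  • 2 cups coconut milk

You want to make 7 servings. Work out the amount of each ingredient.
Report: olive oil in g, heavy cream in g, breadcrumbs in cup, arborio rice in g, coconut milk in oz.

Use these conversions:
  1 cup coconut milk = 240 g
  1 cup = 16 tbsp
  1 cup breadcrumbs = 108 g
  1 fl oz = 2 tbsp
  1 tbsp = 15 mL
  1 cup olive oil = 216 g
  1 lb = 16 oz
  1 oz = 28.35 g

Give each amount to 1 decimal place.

olive oil: 226.8 g; heavy cream: 79.4 g; breadcrumbs: 1.5 cup; arborio rice: 793.8 g; coconut milk: 23.7 oz

Scaling factor: 7/5 = 1.4.
olive oil: 12 tbsp × 7/5 ÷ 16 tbsp/cup × 216 g/cup = 226.8 g
heavy cream: 2 oz × 7/5 × 28.35 g/oz ≈ 79.4 g
breadcrumbs: 4 oz × 7/5 × 28.35 g/oz ÷ 108 g/cup ≈ 1.5 cup
arborio rice: 1.25 lb × 7/5 × 16 oz/lb × 28.35 g/oz = 793.8 g
coconut milk: 2 cup × 7/5 × 240 g/cup ÷ 28.35 g/oz ≈ 23.7 oz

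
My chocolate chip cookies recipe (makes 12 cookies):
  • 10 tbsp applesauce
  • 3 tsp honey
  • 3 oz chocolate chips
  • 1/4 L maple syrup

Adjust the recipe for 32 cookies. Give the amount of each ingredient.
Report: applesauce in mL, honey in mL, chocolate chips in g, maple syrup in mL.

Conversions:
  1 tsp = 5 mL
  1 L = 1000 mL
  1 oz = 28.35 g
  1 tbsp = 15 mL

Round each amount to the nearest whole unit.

applesauce: 400 mL; honey: 40 mL; chocolate chips: 227 g; maple syrup: 667 mL

Scaling factor: 32/12 = 8/3.
applesauce: 10 tbsp × 8/3 × 15 mL/tbsp = 400 mL
honey: 3 tsp × 8/3 × 5 mL/tsp = 40 mL
chocolate chips: 3 oz × 8/3 × 28.35 g/oz ≈ 227 g
maple syrup: 0.25 L × 8/3 × 1000 mL/L ≈ 667 mL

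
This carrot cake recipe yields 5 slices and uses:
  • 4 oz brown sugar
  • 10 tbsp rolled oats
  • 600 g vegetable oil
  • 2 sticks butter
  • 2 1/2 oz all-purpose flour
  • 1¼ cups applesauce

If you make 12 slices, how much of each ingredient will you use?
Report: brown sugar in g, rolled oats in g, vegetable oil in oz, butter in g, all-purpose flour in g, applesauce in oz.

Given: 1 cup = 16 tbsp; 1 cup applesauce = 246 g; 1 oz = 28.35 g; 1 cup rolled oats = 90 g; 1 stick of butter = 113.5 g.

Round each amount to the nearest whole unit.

brown sugar: 272 g; rolled oats: 135 g; vegetable oil: 51 oz; butter: 545 g; all-purpose flour: 170 g; applesauce: 26 oz

Scaling factor: 12/5 = 2.4.
brown sugar: 4 oz × 12/5 × 28.35 g/oz ≈ 272 g
rolled oats: 10 tbsp × 12/5 ÷ 16 tbsp/cup × 90 g/cup = 135 g
vegetable oil: 600 g × 12/5 ÷ 28.35 g/oz ≈ 51 oz
butter: 2 stick × 12/5 × 113.5 g/stick ≈ 545 g
all-purpose flour: 2.5 oz × 12/5 × 28.35 g/oz ≈ 170 g
applesauce: 1.25 cup × 12/5 × 246 g/cup ÷ 28.35 g/oz ≈ 26 oz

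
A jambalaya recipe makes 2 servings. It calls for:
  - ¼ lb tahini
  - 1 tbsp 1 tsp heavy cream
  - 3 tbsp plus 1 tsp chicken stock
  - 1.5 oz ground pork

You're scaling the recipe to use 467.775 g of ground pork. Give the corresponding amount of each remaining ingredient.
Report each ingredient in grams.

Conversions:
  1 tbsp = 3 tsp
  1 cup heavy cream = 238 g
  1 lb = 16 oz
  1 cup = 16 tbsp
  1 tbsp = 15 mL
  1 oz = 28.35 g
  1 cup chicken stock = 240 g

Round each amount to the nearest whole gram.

The original recipe has 42.525 g of ground pork, so the scaling factor is 467.775 ÷ 42.525 = 11.
tahini: 0.25 lb × 11 × 16 oz/lb × 28.35 g/oz ≈ 1247 g
heavy cream: (1 tbsp + 1 tsp = 4/3 tbsp) × 11 ÷ 16 tbsp/cup × 238 g/cup ≈ 218 g
chicken stock: (3 tbsp + 1 tsp = 10/3 tbsp) × 11 ÷ 16 tbsp/cup × 240 g/cup = 550 g

tahini: 1247 g; heavy cream: 218 g; chicken stock: 550 g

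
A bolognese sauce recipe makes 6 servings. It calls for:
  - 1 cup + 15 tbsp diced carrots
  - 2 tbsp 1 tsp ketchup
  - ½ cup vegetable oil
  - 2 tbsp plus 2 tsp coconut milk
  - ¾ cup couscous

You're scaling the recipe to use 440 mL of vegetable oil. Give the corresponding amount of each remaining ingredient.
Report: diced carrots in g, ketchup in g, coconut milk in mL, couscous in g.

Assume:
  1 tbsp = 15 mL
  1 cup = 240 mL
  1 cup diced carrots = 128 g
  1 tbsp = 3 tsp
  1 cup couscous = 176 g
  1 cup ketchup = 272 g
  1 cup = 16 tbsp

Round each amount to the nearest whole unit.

The original recipe has 120 mL of vegetable oil, so the scaling factor is 440 ÷ 120 = 11/3.
diced carrots: (1 cup + 15 tbsp = 1.9375 cup) × 11/3 × 128 g/cup ≈ 909 g
ketchup: (2 tbsp + 1 tsp = 7/3 tbsp) × 11/3 ÷ 16 tbsp/cup × 272 g/cup ≈ 145 g
coconut milk: (2 tbsp + 2 tsp = 8/3 tbsp) × 11/3 × 15 mL/tbsp ≈ 147 mL
couscous: 0.75 cup × 11/3 × 176 g/cup = 484 g

diced carrots: 909 g; ketchup: 145 g; coconut milk: 147 mL; couscous: 484 g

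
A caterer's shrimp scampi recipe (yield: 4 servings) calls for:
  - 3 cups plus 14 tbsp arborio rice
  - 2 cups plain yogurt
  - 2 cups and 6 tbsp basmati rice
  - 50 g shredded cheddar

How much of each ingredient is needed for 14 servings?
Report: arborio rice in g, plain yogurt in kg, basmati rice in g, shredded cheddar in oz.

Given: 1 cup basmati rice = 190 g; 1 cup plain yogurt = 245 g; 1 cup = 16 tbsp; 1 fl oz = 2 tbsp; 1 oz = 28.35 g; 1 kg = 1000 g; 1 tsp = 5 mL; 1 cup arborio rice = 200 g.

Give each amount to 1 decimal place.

arborio rice: 2712.5 g; plain yogurt: 1.7 kg; basmati rice: 1579.4 g; shredded cheddar: 6.2 oz

Scaling factor: 14/4 = 7/2 = 3.5.
arborio rice: (3 cup + 14 tbsp = 3.875 cup) × 7/2 × 200 g/cup = 2712.5 g
plain yogurt: 2 cup × 7/2 × 245 g/cup ÷ 1000 g/kg ≈ 1.7 kg
basmati rice: (2 cup + 6 tbsp = 2.375 cup) × 7/2 × 190 g/cup ≈ 1579.4 g
shredded cheddar: 50 g × 7/2 ÷ 28.35 g/oz ≈ 6.2 oz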